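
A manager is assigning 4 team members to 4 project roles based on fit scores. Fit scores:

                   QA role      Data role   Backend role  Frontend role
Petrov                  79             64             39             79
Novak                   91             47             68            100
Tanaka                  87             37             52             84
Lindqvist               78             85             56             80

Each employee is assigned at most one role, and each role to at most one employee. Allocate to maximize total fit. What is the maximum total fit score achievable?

Optimal: Petrov→Frontend role (79 pts), Novak→Backend role (68 pts), Tanaka→QA role (87 pts), Lindqvist→Data role (85 pts) — total 79+68+87+85 = 319 pts.
Row-greedy (each employee in turn takes its best remaining role) gives 316 pts, worse by 3.

Max total: 319 pts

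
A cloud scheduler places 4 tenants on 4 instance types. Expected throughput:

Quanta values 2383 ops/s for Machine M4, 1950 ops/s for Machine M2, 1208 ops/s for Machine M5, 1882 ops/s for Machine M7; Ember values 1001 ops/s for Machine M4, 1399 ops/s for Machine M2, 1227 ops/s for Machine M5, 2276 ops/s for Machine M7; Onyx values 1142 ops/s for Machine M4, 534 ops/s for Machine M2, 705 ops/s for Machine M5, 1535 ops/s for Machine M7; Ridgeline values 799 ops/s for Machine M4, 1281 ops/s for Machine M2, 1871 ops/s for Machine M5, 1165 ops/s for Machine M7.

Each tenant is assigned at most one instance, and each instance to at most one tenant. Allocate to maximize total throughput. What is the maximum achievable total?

Maximum total: 7239 ops/s

Optimal: Quanta→Machine M2 (1950 ops/s), Ember→Machine M7 (2276 ops/s), Onyx→Machine M4 (1142 ops/s), Ridgeline→Machine M5 (1871 ops/s) — total 1950+2276+1142+1871 = 7239 ops/s.
Max-entry greedy (repeatedly take the single best remaining cell) gives 7064 ops/s, worse by 175.
Next-best assignment: Quanta→Machine M4, Ember→Machine M2, Onyx→Machine M7, Ridgeline→Machine M5 = 7188 ops/s.
No other one-to-one assignment exceeds 7239 ops/s.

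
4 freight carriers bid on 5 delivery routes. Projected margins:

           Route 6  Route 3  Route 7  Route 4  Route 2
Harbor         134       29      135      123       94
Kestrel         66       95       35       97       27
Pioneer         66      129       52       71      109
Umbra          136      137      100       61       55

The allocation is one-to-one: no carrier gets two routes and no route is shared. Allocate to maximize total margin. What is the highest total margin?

This is the linear assignment problem.
Optimal: Harbor→Route 7 ($135k), Kestrel→Route 4 ($97k), Pioneer→Route 3 ($129k), Umbra→Route 6 ($136k) — total 135+97+129+136 = $497k.
Max-entry greedy (repeatedly take the single best remaining cell) gives $478k, worse by 19.
No other one-to-one assignment exceeds $497k.

Max total: $497k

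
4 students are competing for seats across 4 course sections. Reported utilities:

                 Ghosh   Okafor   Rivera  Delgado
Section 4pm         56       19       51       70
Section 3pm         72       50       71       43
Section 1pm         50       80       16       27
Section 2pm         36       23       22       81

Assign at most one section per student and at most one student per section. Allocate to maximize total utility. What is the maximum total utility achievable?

Treat this as an assignment problem: match each student to one section.
Optimal: Ghosh→Section 4pm (56 points), Okafor→Section 1pm (80 points), Rivera→Section 3pm (71 points), Delgado→Section 2pm (81 points) — total 56+80+71+81 = 288 points.
Column-greedy (each section in turn goes to its best remaining student) gives 244 points, worse by 44.
Next-best assignment: Ghosh→Section 3pm, Okafor→Section 1pm, Rivera→Section 4pm, Delgado→Section 2pm = 284 points.

Maximum total: 288 points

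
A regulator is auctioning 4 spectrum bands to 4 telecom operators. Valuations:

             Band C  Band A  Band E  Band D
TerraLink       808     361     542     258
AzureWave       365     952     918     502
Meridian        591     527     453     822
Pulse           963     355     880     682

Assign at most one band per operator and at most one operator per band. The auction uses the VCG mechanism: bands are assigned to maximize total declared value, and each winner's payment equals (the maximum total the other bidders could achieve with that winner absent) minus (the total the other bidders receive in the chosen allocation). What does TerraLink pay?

Efficient allocation: TerraLink→Band C ($808M), AzureWave→Band A ($952M), Meridian→Band D ($822M), Pulse→Band E ($880M); total welfare W = $3462M.
TerraLink receives Band C at value $808M, so the others get W − 808 = $2654M.
Without TerraLink: best allocation of the remaining 3 bidders over all 4 bands is AzureWave→Band A ($952M), Meridian→Band D ($822M), Pulse→Band C ($963M), total $2737M.
VCG payment = (others' best without TerraLink) − (others' welfare with TerraLink) = 2737 − 2654 = $83M.

TerraLink pays $83M.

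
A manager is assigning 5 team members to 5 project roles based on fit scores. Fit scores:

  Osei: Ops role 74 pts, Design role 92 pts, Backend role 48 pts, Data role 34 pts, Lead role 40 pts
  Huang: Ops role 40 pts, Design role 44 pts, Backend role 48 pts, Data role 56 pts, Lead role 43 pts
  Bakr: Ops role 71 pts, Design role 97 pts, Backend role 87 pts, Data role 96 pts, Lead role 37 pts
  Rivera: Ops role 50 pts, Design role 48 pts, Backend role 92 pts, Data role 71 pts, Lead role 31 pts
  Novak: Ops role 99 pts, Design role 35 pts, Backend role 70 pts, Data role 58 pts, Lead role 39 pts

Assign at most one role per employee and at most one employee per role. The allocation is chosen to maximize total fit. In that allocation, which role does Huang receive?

Treat this as an assignment problem: match each employee to one role.
Optimal: Osei→Design role (92 pts), Huang→Lead role (43 pts), Bakr→Data role (96 pts), Rivera→Backend role (92 pts), Novak→Ops role (99 pts) — total 92+43+96+92+99 = 422 pts.
Next-best assignment: Osei→Design role, Huang→Lead role, Bakr→Backend role, Rivera→Data role, Novak→Ops role = 392 pts.
Swapping Bakr↔Osei (Bakr→Design role 97 pts, Osei→Data role 34 pts) loses 57.
Every other assignment is strictly worse.
Huang's own top role is Data role (56 pts), but forcing Huang→Data role and reassigning the rest optimally gives only 384 pts — worse by 38.

Huang receives Lead role.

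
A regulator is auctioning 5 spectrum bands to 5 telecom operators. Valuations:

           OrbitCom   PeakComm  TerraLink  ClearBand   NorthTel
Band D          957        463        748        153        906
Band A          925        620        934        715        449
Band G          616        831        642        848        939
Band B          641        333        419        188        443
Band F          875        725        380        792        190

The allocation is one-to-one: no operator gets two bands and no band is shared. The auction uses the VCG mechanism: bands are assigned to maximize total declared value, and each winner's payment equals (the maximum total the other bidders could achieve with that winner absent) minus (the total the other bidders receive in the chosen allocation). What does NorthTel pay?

NorthTel pays $316M.

Efficient allocation: OrbitCom→Band B ($641M), PeakComm→Band G ($831M), TerraLink→Band A ($934M), ClearBand→Band F ($792M), NorthTel→Band D ($906M); total welfare W = $4104M.
NorthTel receives Band D at value $906M, so the others get W − 906 = $3198M.
Without NorthTel: best allocation of the remaining 4 bidders over all 5 bands is OrbitCom→Band D ($957M), PeakComm→Band G ($831M), TerraLink→Band A ($934M), ClearBand→Band F ($792M), total $3514M.
VCG payment = (others' best without NorthTel) − (others' welfare with NorthTel) = 3514 − 3198 = $316M.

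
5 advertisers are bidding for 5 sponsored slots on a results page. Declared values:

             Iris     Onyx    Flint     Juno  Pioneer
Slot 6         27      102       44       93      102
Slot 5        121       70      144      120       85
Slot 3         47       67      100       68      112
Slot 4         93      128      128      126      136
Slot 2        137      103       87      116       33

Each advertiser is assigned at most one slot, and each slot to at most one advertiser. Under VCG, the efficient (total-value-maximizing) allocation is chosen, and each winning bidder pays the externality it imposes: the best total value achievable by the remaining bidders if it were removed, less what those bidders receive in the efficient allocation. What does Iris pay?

Iris pays $16.

Efficient allocation: Iris→Slot 2 ($137), Onyx→Slot 6 ($102), Flint→Slot 5 ($144), Juno→Slot 4 ($126), Pioneer→Slot 3 ($112); total welfare W = $621.
Iris receives Slot 2 at value $137, so the others get W − 137 = $484.
Without Iris: best allocation of the remaining 4 bidders over all 5 slots is Onyx→Slot 4 ($128), Flint→Slot 5 ($144), Juno→Slot 2 ($116), Pioneer→Slot 3 ($112), total $500.
VCG payment = (others' best without Iris) − (others' welfare with Iris) = 500 − 484 = $16.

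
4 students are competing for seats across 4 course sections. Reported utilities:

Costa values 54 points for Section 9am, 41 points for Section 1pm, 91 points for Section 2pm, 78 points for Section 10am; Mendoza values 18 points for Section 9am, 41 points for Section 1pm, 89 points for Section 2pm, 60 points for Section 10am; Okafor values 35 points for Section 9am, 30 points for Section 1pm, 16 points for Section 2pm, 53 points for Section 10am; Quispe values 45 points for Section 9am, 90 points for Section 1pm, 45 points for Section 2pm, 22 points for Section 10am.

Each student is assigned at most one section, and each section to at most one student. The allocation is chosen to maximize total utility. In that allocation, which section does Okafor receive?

Treat this as an assignment problem: match each student to one section.
Optimal: Costa→Section 10am (78 points), Mendoza→Section 2pm (89 points), Okafor→Section 9am (35 points), Quispe→Section 1pm (90 points) — total 78+89+35+90 = 292 points.
Max-entry greedy (repeatedly take the single best remaining cell) gives 276 points, worse by 16.
Okafor's own top section is Section 10am (53 points), but forcing Okafor→Section 10am and reassigning the rest optimally gives only 286 points — worse by 6.

Okafor receives Section 9am.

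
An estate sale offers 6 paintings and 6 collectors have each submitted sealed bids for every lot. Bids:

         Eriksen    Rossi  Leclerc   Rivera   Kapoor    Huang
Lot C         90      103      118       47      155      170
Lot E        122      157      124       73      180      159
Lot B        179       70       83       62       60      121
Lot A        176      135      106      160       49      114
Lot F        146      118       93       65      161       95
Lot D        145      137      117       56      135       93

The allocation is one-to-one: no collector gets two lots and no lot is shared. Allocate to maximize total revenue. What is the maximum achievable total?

Optimal: Eriksen→Lot B ($179), Rossi→Lot E ($157), Leclerc→Lot D ($117), Rivera→Lot A ($160), Kapoor→Lot F ($161), Huang→Lot C ($170) — total 179+157+117+160+161+170 = $944.
Row-greedy (each collector in turn takes its best remaining lot) gives $868, worse by 76.
Swapping Eriksen↔Rossi (Eriksen→Lot E $122, Rossi→Lot B $70) loses 144.

Maximum total: $944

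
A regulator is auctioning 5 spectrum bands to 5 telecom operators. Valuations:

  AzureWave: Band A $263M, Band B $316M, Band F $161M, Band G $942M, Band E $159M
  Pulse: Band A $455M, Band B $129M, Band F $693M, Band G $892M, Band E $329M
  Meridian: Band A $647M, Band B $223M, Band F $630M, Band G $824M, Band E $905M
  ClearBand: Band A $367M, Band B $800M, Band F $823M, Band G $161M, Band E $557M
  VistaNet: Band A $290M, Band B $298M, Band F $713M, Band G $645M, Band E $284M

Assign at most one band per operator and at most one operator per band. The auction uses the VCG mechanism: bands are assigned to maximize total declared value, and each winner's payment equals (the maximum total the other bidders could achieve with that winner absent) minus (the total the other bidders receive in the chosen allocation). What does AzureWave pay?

AzureWave pays $437M.

Efficient allocation: AzureWave→Band G ($942M), Pulse→Band A ($455M), Meridian→Band E ($905M), ClearBand→Band B ($800M), VistaNet→Band F ($713M); total welfare W = $3815M.
AzureWave receives Band G at value $942M, so the others get W − 942 = $2873M.
Without AzureWave: best allocation of the remaining 4 bidders over all 5 bands is Pulse→Band G ($892M), Meridian→Band E ($905M), ClearBand→Band B ($800M), VistaNet→Band F ($713M), total $3310M.
VCG payment = (others' best without AzureWave) − (others' welfare with AzureWave) = 3310 − 2873 = $437M.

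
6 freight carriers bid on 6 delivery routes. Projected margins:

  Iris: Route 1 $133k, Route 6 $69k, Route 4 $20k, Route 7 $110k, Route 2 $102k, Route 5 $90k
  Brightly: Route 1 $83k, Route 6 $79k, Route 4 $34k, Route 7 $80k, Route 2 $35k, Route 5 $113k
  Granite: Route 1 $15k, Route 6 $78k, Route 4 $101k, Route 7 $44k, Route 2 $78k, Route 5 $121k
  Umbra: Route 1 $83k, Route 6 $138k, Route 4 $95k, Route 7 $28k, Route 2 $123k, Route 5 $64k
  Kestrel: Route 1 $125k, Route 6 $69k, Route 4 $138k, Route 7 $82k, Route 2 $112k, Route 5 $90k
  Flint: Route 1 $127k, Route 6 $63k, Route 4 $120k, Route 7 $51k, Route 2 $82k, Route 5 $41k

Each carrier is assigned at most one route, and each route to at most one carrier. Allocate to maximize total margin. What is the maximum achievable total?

Max total: $706k

Optimal: Iris→Route 2 ($102k), Brightly→Route 7 ($80k), Granite→Route 5 ($121k), Umbra→Route 6 ($138k), Kestrel→Route 4 ($138k), Flint→Route 1 ($127k) — total 102+80+121+138+138+127 = $706k.
Row-greedy (each carrier in turn takes its best remaining route) gives $648k, worse by 58.
Next-best assignment: Iris→Route 1, Brightly→Route 7, Granite→Route 5, Umbra→Route 6, Kestrel→Route 2, Flint→Route 4 = $704k.
Swapping Brightly↔Iris (Brightly→Route 2 $35k, Iris→Route 7 $110k) loses 37.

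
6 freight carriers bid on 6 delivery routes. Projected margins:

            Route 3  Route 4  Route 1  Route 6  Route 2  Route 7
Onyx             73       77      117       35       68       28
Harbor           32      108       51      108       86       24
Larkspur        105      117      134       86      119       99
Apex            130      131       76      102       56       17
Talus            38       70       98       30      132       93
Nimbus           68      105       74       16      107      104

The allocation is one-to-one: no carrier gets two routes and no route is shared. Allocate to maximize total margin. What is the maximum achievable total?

Maximum total: $708k

Optimal: Onyx→Route 1 ($117k), Harbor→Route 6 ($108k), Larkspur→Route 4 ($117k), Apex→Route 3 ($130k), Talus→Route 2 ($132k), Nimbus→Route 7 ($104k) — total 117+108+117+130+132+104 = $708k.
Max-entry greedy (repeatedly take the single best remaining cell) gives $682k, worse by 26.
Swapping Talus↔Harbor (Talus→Route 6 $30k, Harbor→Route 2 $86k) loses 124.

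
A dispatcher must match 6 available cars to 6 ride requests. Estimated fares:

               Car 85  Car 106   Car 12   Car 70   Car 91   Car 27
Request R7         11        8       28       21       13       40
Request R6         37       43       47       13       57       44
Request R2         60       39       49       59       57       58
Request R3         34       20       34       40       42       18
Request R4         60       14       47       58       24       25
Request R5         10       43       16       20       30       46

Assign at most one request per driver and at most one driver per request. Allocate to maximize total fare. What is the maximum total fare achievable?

Maximum total: $293

Optimal: Car 85→Request R4 ($60), Car 106→Request R5 ($43), Car 12→Request R3 ($34), Car 70→Request R2 ($59), Car 91→Request R6 ($57), Car 27→Request R7 ($40) — total 60+43+34+59+57+40 = $293.
Row-greedy (each driver in turn takes its best remaining request) gives $260, worse by 33.
Next-best assignment: Car 85→Request R2, Car 106→Request R5, Car 12→Request R3, Car 70→Request R4, Car 91→Request R6, Car 27→Request R7 = $292.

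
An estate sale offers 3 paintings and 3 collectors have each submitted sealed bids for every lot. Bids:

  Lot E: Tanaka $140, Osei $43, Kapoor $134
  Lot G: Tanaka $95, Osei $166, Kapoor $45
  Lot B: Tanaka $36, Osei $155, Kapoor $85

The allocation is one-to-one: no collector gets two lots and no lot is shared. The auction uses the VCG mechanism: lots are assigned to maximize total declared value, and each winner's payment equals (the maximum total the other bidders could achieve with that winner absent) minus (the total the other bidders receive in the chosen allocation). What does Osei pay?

Osei pays $4.

Efficient allocation: Tanaka→Lot E ($140), Osei→Lot G ($166), Kapoor→Lot B ($85); total welfare W = $391.
Osei receives Lot G at value $166, so the others get W − 166 = $225.
Without Osei: best allocation of the remaining 2 bidders over all 3 lots is Tanaka→Lot G ($95), Kapoor→Lot E ($134), total $229.
VCG payment = (others' best without Osei) − (others' welfare with Osei) = 229 − 225 = $4.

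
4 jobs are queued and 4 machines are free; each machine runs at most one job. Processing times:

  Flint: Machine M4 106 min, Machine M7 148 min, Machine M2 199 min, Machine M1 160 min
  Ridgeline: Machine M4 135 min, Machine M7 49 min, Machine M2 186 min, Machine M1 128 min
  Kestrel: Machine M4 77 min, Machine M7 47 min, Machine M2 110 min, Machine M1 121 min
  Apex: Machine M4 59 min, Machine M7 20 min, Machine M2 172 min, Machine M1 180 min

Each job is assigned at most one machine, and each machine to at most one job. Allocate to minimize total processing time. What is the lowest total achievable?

Treat this as an assignment problem: match each job to one machine.
Optimal: Flint→Machine M4 (106 min), Ridgeline→Machine M1 (128 min), Kestrel→Machine M2 (110 min), Apex→Machine M7 (20 min) — total 106+128+110+20 = 364 min.
Row-greedy (each job in turn takes its cheapest remaining machine) gives 445 min, worse by 81.

Minimum total: 364 min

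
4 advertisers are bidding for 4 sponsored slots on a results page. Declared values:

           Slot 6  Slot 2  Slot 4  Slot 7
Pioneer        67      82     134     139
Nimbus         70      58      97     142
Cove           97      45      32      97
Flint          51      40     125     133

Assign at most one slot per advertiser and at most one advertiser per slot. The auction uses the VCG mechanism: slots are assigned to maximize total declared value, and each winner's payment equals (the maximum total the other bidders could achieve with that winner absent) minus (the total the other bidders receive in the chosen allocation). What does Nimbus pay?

Efficient allocation: Pioneer→Slot 2 ($82), Nimbus→Slot 7 ($142), Cove→Slot 6 ($97), Flint→Slot 4 ($125); total welfare W = $446.
Nimbus receives Slot 7 at value $142, so the others get W − 142 = $304.
Without Nimbus: best allocation of the remaining 3 bidders over all 4 slots is Pioneer→Slot 4 ($134), Cove→Slot 6 ($97), Flint→Slot 7 ($133), total $364.
VCG payment = (others' best without Nimbus) − (others' welfare with Nimbus) = 364 − 304 = $60.

Nimbus pays $60.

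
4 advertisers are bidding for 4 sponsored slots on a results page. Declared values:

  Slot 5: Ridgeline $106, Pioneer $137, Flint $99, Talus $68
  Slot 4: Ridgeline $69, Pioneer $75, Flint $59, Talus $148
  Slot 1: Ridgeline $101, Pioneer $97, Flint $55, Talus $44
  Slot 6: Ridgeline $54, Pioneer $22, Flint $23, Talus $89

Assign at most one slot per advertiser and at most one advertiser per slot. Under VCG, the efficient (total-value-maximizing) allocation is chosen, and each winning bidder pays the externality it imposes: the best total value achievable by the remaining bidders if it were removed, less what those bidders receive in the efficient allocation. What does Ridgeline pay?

Efficient allocation: Ridgeline→Slot 1 ($101), Pioneer→Slot 5 ($137), Flint→Slot 6 ($23), Talus→Slot 4 ($148); total welfare W = $409.
Ridgeline receives Slot 1 at value $101, so the others get W − 101 = $308.
Without Ridgeline: best allocation of the remaining 3 bidders over all 4 slots is Pioneer→Slot 1 ($97), Flint→Slot 5 ($99), Talus→Slot 4 ($148), total $344.
VCG payment = (others' best without Ridgeline) − (others' welfare with Ridgeline) = 344 − 308 = $36.

Ridgeline pays $36.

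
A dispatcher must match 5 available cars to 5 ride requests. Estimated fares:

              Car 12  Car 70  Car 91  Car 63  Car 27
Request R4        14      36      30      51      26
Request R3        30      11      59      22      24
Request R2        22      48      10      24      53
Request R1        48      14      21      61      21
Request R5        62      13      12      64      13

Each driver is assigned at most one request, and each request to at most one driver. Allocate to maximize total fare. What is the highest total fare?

Optimal: Car 12→Request R5 ($62), Car 70→Request R4 ($36), Car 91→Request R3 ($59), Car 63→Request R1 ($61), Car 27→Request R2 ($53) — total 62+36+59+61+53 = $271.
Max-entry greedy (repeatedly take the single best remaining cell) gives $260, worse by 11.
Swapping Car 12↔Car 63 (Car 12→Request R1 $48, Car 63→Request R5 $64) loses 11.

Maximum total: $271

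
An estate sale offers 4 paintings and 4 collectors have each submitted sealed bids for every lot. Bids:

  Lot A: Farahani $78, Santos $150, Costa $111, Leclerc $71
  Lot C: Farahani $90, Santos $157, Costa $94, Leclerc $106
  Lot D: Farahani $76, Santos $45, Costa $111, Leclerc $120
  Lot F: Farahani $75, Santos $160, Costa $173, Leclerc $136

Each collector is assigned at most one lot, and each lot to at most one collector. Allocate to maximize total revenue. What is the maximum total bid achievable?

Maximum total: $533

Optimal: Farahani→Lot C ($90), Santos→Lot A ($150), Costa→Lot F ($173), Leclerc→Lot D ($120) — total 90+150+173+120 = $533.
Row-greedy (each collector in turn takes its best remaining lot) gives $481, worse by 52.
Swapping Santos↔Costa (Santos→Lot F $160, Costa→Lot A $111) loses 52.
No other one-to-one assignment exceeds $533.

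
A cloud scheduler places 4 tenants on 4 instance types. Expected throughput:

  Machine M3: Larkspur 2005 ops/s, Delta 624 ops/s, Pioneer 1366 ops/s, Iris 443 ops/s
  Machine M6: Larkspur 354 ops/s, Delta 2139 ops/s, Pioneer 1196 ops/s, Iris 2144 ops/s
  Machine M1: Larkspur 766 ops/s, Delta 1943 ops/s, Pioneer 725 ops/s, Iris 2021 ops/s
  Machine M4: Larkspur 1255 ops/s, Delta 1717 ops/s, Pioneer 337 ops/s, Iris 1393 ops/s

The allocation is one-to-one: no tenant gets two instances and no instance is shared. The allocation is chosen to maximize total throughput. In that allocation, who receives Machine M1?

Iris receives Machine M1.

Optimal: Larkspur→Machine M3 (2005 ops/s), Delta→Machine M4 (1717 ops/s), Pioneer→Machine M6 (1196 ops/s), Iris→Machine M1 (2021 ops/s) — total 2005+1717+1196+2021 = 6939 ops/s.
Column-greedy (each instance in turn goes to its best remaining tenant) gives 6429 ops/s, worse by 510.
No other one-to-one assignment exceeds 6939 ops/s.
Iris's own top instance is Machine M6 (2144 ops/s), but forcing Iris→Machine M6 and reassigning the rest optimally gives only 6708 ops/s — worse by 231.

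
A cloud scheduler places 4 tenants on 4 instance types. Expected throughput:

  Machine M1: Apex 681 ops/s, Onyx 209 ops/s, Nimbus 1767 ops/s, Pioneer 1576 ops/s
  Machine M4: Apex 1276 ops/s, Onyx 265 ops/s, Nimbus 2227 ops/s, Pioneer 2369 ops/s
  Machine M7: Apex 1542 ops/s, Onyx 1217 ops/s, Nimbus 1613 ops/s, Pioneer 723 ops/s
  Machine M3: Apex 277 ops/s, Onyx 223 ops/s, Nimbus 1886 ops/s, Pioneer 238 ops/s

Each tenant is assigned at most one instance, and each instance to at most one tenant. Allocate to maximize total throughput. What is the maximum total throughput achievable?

Optimal: Apex→Machine M1 (681 ops/s), Onyx→Machine M7 (1217 ops/s), Nimbus→Machine M3 (1886 ops/s), Pioneer→Machine M4 (2369 ops/s) — total 681+1217+1886+2369 = 6153 ops/s.
Max-entry greedy (repeatedly take the single best remaining cell) gives 6006 ops/s, worse by 147.
Next-best assignment: Apex→Machine M7, Onyx→Machine M1, Nimbus→Machine M3, Pioneer→Machine M4 = 6006 ops/s.

Maximum total: 6153 ops/s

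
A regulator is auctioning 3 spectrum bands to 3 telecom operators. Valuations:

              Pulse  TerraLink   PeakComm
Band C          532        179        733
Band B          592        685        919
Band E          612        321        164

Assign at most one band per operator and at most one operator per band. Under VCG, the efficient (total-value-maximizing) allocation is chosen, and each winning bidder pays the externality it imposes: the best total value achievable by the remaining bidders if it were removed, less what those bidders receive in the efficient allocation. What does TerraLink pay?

TerraLink pays $186M.

Efficient allocation: Pulse→Band E ($612M), TerraLink→Band B ($685M), PeakComm→Band C ($733M); total welfare W = $2030M.
TerraLink receives Band B at value $685M, so the others get W − 685 = $1345M.
Without TerraLink: best allocation of the remaining 2 bidders over all 3 bands is Pulse→Band E ($612M), PeakComm→Band B ($919M), total $1531M.
VCG payment = (others' best without TerraLink) − (others' welfare with TerraLink) = 1531 − 1345 = $186M.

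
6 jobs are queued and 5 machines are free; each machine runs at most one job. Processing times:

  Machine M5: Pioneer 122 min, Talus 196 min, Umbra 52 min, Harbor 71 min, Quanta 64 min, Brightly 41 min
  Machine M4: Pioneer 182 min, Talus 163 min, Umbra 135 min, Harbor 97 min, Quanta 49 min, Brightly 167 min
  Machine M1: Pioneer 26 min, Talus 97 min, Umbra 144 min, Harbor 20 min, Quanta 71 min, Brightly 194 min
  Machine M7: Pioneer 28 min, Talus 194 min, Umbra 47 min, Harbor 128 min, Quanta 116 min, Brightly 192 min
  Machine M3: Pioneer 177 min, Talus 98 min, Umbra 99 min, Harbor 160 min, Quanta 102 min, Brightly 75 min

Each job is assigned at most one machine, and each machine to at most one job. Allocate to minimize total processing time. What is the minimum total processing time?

Optimal: Umbra→Machine M5 (52 min), Quanta→Machine M4 (49 min), Harbor→Machine M1 (20 min), Pioneer→Machine M7 (28 min), Brightly→Machine M3 (75 min) — total 52+49+20+28+75 = 224 min.
Min-entry greedy (repeatedly take the single cheapest remaining cell) gives 236 min, worse by 12.
Next-best assignment: Brightly→Machine M5, Quanta→Machine M4, Harbor→Machine M1, Pioneer→Machine M7, Talus→Machine M3 = 236 min.

Min total: 224 min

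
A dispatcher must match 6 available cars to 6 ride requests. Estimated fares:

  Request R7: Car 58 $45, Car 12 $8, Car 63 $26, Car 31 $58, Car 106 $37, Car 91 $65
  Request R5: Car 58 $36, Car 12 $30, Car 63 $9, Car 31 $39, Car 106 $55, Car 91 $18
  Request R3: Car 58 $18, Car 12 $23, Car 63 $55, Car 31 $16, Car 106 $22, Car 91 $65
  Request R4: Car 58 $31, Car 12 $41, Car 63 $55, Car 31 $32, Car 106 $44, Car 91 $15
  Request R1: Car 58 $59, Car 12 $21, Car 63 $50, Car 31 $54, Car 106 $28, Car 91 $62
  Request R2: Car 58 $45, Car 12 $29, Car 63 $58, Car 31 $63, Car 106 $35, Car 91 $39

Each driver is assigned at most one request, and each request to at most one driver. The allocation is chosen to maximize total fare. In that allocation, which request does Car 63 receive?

Car 63 receives Request R3.

Optimal: Car 58→Request R1 ($59), Car 12→Request R4 ($41), Car 63→Request R3 ($55), Car 31→Request R2 ($63), Car 106→Request R5 ($55), Car 91→Request R7 ($65) — total 59+41+55+63+55+65 = $338.
Next-best assignment: Car 58→Request R1, Car 12→Request R4, Car 63→Request R2, Car 31→Request R7, Car 106→Request R5, Car 91→Request R3 = $336.
Car 63's own top request is Request R2 ($58), but forcing Car 63→Request R2 and reassigning the rest optimally gives only $336 — worse by 2.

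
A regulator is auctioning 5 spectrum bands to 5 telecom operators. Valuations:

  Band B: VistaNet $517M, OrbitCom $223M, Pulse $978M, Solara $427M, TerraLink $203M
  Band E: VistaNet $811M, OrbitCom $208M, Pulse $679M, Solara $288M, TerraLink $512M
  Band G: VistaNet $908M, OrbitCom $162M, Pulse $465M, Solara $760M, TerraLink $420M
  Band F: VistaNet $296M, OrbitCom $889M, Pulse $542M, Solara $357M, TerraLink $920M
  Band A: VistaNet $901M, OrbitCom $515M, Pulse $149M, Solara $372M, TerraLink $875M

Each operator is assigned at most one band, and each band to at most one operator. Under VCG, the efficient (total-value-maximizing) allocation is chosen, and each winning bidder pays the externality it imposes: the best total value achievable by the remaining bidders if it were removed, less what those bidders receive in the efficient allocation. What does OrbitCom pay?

OrbitCom pays $135M.

Efficient allocation: VistaNet→Band E ($811M), OrbitCom→Band F ($889M), Pulse→Band B ($978M), Solara→Band G ($760M), TerraLink→Band A ($875M); total welfare W = $4313M.
OrbitCom receives Band F at value $889M, so the others get W − 889 = $3424M.
Without OrbitCom: best allocation of the remaining 4 bidders over all 5 bands is VistaNet→Band A ($901M), Pulse→Band B ($978M), Solara→Band G ($760M), TerraLink→Band F ($920M), total $3559M.
VCG payment = (others' best without OrbitCom) − (others' welfare with OrbitCom) = 3559 − 3424 = $135M.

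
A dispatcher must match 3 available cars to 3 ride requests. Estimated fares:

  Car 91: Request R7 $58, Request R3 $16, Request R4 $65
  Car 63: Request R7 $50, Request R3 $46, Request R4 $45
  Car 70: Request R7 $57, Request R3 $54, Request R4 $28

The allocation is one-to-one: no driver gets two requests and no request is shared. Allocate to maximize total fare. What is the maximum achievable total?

Optimal: Car 91→Request R4 ($65), Car 63→Request R7 ($50), Car 70→Request R3 ($54) — total 65+50+54 = $169.
Max-entry greedy (repeatedly take the single best remaining cell) gives $168, worse by 1.
Next-best assignment: Car 91→Request R4, Car 63→Request R3, Car 70→Request R7 = $168.
Swapping Car 91↔Car 63 (Car 91→Request R7 $58, Car 63→Request R4 $45) loses 12.

Maximum total: $169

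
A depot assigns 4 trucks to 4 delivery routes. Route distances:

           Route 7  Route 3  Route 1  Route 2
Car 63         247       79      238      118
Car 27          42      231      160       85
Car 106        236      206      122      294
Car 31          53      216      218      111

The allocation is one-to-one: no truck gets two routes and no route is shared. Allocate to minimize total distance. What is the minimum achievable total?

Minimum total: 339 km

Treat this as an assignment problem: match each truck to one route.
Optimal: Car 63→Route 3 (79 km), Car 27→Route 2 (85 km), Car 106→Route 1 (122 km), Car 31→Route 7 (53 km) — total 79+85+122+53 = 339 km.
Swapping Car 31↔Car 63 (Car 31→Route 3 216 km, Car 63→Route 7 247 km) adds 331.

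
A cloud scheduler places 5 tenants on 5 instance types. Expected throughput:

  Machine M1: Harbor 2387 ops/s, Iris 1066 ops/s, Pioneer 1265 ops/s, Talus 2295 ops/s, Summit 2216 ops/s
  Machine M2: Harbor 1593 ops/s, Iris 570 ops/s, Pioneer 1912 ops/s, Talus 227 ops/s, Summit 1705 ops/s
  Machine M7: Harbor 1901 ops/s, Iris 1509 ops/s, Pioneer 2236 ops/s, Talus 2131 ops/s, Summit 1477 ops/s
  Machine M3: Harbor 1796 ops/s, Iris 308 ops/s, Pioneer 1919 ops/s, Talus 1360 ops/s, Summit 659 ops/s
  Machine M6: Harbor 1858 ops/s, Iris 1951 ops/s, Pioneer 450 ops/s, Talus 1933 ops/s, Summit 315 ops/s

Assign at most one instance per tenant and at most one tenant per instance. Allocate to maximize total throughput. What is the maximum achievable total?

Maximum total: 10093 ops/s

Optimal: Harbor→Machine M1 (2387 ops/s), Iris→Machine M6 (1951 ops/s), Pioneer→Machine M3 (1919 ops/s), Talus→Machine M7 (2131 ops/s), Summit→Machine M2 (1705 ops/s) — total 2387+1951+1919+2131+1705 = 10093 ops/s.
Column-greedy (each instance in turn goes to its best remaining tenant) gives 9040 ops/s, worse by 1053.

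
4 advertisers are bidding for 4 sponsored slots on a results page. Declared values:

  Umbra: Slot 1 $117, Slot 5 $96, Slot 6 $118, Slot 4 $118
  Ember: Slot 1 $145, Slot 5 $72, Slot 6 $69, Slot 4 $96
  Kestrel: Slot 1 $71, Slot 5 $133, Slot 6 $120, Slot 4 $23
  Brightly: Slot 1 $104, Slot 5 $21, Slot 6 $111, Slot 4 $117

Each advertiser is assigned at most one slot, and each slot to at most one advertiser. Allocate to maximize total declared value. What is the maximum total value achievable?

Optimal: Umbra→Slot 6 ($118), Ember→Slot 1 ($145), Kestrel→Slot 5 ($133), Brightly→Slot 4 ($117) — total 118+145+133+117 = $513.
Next-best assignment: Umbra→Slot 4, Ember→Slot 1, Kestrel→Slot 5, Brightly→Slot 6 = $507.

Max total: $513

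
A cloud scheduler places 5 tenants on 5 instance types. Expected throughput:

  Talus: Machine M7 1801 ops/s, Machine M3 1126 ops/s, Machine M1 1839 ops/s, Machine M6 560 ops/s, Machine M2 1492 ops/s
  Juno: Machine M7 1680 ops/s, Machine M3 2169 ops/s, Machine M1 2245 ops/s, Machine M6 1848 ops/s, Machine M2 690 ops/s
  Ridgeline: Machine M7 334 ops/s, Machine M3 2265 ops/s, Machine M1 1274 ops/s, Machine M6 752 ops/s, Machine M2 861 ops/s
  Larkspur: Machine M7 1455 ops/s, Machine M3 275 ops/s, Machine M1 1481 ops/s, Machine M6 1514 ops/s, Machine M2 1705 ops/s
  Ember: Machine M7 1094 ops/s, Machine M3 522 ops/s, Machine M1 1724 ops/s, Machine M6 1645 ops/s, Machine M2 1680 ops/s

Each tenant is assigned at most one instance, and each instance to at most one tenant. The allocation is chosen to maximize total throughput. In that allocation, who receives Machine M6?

Optimal: Talus→Machine M7 (1801 ops/s), Juno→Machine M1 (2245 ops/s), Ridgeline→Machine M3 (2265 ops/s), Larkspur→Machine M2 (1705 ops/s), Ember→Machine M6 (1645 ops/s) — total 1801+2245+2265+1705+1645 = 9661 ops/s.
Row-greedy (each tenant in turn takes its best remaining instance) gives 7477 ops/s, worse by 2184.
Next-best assignment: Talus→Machine M7, Juno→Machine M1, Ridgeline→Machine M3, Larkspur→Machine M6, Ember→Machine M2 = 9505 ops/s.
Ember's own top instance is Machine M1 (1724 ops/s), but forcing Ember→Machine M1 and reassigning the rest optimally gives only 9343 ops/s — worse by 318.

Ember receives Machine M6.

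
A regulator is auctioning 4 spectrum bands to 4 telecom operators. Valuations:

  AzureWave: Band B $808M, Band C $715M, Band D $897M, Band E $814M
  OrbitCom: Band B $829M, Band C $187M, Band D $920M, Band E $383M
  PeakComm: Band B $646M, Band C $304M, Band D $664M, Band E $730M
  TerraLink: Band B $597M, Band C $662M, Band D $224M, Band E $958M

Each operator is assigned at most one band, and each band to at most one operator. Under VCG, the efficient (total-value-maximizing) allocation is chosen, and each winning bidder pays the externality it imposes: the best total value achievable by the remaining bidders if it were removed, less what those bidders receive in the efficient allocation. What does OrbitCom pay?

OrbitCom pays $182M.

Efficient allocation: AzureWave→Band C ($715M), OrbitCom→Band D ($920M), PeakComm→Band B ($646M), TerraLink→Band E ($958M); total welfare W = $3239M.
OrbitCom receives Band D at value $920M, so the others get W − 920 = $2319M.
Without OrbitCom: best allocation of the remaining 3 bidders over all 4 bands is AzureWave→Band D ($897M), PeakComm→Band B ($646M), TerraLink→Band E ($958M), total $2501M.
VCG payment = (others' best without OrbitCom) − (others' welfare with OrbitCom) = 2501 − 2319 = $182M.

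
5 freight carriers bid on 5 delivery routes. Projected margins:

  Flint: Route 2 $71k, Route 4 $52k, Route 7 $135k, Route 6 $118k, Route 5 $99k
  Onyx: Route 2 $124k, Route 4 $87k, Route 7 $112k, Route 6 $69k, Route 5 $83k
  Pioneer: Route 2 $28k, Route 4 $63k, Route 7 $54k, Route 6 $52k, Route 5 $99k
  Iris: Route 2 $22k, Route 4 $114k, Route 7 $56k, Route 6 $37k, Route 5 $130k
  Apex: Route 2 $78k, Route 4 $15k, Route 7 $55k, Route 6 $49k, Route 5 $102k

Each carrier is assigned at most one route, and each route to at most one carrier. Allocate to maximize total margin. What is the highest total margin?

Optimal: Flint→Route 7 ($135k), Onyx→Route 2 ($124k), Pioneer→Route 6 ($52k), Iris→Route 4 ($114k), Apex→Route 5 ($102k) — total 135+124+52+114+102 = $527k.
Max-entry greedy (repeatedly take the single best remaining cell) gives $501k, worse by 26.
Next-best assignment: Flint→Route 7, Onyx→Route 2, Pioneer→Route 5, Iris→Route 4, Apex→Route 6 = $521k.

Maximum total: $527k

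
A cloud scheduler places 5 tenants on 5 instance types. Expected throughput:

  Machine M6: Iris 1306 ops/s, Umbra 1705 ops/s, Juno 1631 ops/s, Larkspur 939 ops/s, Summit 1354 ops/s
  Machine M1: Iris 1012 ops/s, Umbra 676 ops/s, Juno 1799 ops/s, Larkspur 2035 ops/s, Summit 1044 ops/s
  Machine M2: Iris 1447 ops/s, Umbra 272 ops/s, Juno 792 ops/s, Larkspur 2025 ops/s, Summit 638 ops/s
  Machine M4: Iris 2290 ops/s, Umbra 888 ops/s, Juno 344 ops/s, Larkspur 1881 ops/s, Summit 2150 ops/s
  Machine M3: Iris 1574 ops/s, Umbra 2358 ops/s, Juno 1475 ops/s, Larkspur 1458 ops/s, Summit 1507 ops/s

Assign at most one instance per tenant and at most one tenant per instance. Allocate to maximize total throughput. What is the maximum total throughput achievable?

Max total: 9826 ops/s

Optimal: Iris→Machine M4 (2290 ops/s), Umbra→Machine M3 (2358 ops/s), Juno→Machine M1 (1799 ops/s), Larkspur→Machine M2 (2025 ops/s), Summit→Machine M6 (1354 ops/s) — total 2290+2358+1799+2025+1354 = 9826 ops/s.
Max-entry greedy (repeatedly take the single best remaining cell) gives 8952 ops/s, worse by 874.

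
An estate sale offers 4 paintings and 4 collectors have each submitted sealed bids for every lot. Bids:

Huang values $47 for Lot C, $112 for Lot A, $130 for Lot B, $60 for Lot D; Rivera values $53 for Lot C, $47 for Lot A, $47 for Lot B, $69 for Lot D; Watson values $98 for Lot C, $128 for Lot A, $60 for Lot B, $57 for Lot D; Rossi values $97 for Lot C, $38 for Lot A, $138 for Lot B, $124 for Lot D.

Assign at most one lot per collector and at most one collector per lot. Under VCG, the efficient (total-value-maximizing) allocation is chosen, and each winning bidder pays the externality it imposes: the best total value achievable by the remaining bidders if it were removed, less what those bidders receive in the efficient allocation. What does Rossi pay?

Efficient allocation: Huang→Lot B ($130), Rivera→Lot C ($53), Watson→Lot A ($128), Rossi→Lot D ($124); total welfare W = $435.
Rossi receives Lot D at value $124, so the others get W − 124 = $311.
Without Rossi: best allocation of the remaining 3 bidders over all 4 lots is Huang→Lot B ($130), Rivera→Lot D ($69), Watson→Lot A ($128), total $327.
VCG payment = (others' best without Rossi) − (others' welfare with Rossi) = 327 − 311 = $16.

Rossi pays $16.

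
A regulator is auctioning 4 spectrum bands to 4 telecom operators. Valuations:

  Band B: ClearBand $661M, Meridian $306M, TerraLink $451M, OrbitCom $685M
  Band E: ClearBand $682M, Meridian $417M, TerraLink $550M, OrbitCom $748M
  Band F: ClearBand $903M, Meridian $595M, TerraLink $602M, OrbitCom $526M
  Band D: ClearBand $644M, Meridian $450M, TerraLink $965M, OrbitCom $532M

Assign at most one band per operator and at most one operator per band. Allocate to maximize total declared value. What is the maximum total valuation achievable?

Optimal: ClearBand→Band F ($903M), Meridian→Band E ($417M), TerraLink→Band D ($965M), OrbitCom→Band B ($685M) — total 903+417+965+685 = $2970M.
Max-entry greedy (repeatedly take the single best remaining cell) gives $2922M, worse by 48.
Next-best assignment: ClearBand→Band B, Meridian→Band F, TerraLink→Band D, OrbitCom→Band E = $2969M.

Max total: $2970M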